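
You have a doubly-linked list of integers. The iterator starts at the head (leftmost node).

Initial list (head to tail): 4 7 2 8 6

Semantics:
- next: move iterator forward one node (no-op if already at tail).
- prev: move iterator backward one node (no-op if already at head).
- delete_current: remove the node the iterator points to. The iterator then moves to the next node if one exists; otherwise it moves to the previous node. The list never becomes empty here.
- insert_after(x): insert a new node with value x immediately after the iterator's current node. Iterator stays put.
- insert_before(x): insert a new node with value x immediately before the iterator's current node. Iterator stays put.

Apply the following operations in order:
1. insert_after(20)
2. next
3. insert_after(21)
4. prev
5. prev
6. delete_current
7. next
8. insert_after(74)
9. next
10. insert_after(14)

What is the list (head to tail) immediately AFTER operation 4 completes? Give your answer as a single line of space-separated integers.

Answer: 4 20 21 7 2 8 6

Derivation:
After 1 (insert_after(20)): list=[4, 20, 7, 2, 8, 6] cursor@4
After 2 (next): list=[4, 20, 7, 2, 8, 6] cursor@20
After 3 (insert_after(21)): list=[4, 20, 21, 7, 2, 8, 6] cursor@20
After 4 (prev): list=[4, 20, 21, 7, 2, 8, 6] cursor@4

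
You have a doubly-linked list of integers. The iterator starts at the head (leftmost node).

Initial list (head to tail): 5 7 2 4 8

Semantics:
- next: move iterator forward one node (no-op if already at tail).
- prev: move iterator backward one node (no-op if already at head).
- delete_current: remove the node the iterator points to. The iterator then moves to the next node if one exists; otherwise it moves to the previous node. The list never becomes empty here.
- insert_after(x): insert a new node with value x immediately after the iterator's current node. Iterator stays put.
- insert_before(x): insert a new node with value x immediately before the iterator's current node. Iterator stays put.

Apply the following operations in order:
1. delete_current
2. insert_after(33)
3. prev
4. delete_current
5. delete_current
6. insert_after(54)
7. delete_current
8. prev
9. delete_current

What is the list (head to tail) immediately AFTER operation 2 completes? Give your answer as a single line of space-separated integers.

Answer: 7 33 2 4 8

Derivation:
After 1 (delete_current): list=[7, 2, 4, 8] cursor@7
After 2 (insert_after(33)): list=[7, 33, 2, 4, 8] cursor@7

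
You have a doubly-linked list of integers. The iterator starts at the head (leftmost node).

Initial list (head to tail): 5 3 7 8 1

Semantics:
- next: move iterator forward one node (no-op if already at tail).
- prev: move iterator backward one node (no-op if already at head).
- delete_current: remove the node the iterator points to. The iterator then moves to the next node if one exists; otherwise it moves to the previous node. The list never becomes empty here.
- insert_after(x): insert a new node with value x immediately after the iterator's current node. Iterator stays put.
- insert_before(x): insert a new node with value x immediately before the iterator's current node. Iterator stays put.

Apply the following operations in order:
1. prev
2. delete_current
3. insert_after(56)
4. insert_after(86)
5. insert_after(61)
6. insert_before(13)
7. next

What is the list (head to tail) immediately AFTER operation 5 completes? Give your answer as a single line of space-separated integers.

After 1 (prev): list=[5, 3, 7, 8, 1] cursor@5
After 2 (delete_current): list=[3, 7, 8, 1] cursor@3
After 3 (insert_after(56)): list=[3, 56, 7, 8, 1] cursor@3
After 4 (insert_after(86)): list=[3, 86, 56, 7, 8, 1] cursor@3
After 5 (insert_after(61)): list=[3, 61, 86, 56, 7, 8, 1] cursor@3

Answer: 3 61 86 56 7 8 1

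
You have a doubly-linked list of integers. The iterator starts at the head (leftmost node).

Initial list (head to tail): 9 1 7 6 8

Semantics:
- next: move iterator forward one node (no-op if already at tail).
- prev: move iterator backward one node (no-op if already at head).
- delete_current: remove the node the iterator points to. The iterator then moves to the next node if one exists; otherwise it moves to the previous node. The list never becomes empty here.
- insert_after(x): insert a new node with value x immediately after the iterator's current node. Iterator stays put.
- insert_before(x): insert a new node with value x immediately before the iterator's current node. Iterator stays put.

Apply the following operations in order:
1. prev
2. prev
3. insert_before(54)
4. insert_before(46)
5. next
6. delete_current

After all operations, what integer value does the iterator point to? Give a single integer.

After 1 (prev): list=[9, 1, 7, 6, 8] cursor@9
After 2 (prev): list=[9, 1, 7, 6, 8] cursor@9
After 3 (insert_before(54)): list=[54, 9, 1, 7, 6, 8] cursor@9
After 4 (insert_before(46)): list=[54, 46, 9, 1, 7, 6, 8] cursor@9
After 5 (next): list=[54, 46, 9, 1, 7, 6, 8] cursor@1
After 6 (delete_current): list=[54, 46, 9, 7, 6, 8] cursor@7

Answer: 7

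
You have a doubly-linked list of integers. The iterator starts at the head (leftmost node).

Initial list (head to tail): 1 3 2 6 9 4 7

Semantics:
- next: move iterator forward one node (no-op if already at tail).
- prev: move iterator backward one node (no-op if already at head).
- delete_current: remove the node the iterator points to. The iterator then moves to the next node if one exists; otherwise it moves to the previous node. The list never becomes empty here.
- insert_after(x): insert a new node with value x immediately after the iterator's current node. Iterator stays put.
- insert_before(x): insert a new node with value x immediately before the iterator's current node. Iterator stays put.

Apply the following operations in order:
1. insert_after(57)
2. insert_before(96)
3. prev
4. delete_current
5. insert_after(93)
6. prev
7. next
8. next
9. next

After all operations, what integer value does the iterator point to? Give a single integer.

After 1 (insert_after(57)): list=[1, 57, 3, 2, 6, 9, 4, 7] cursor@1
After 2 (insert_before(96)): list=[96, 1, 57, 3, 2, 6, 9, 4, 7] cursor@1
After 3 (prev): list=[96, 1, 57, 3, 2, 6, 9, 4, 7] cursor@96
After 4 (delete_current): list=[1, 57, 3, 2, 6, 9, 4, 7] cursor@1
After 5 (insert_after(93)): list=[1, 93, 57, 3, 2, 6, 9, 4, 7] cursor@1
After 6 (prev): list=[1, 93, 57, 3, 2, 6, 9, 4, 7] cursor@1
After 7 (next): list=[1, 93, 57, 3, 2, 6, 9, 4, 7] cursor@93
After 8 (next): list=[1, 93, 57, 3, 2, 6, 9, 4, 7] cursor@57
After 9 (next): list=[1, 93, 57, 3, 2, 6, 9, 4, 7] cursor@3

Answer: 3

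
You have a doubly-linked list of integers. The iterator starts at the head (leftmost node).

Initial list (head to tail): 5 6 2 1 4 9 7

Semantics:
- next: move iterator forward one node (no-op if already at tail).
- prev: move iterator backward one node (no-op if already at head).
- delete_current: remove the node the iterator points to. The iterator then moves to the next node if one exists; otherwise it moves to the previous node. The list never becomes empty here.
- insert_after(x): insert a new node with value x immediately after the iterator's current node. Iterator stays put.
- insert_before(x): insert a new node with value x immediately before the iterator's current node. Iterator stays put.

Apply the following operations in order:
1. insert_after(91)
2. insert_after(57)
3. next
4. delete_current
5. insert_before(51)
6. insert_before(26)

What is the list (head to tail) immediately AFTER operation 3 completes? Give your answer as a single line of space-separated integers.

Answer: 5 57 91 6 2 1 4 9 7

Derivation:
After 1 (insert_after(91)): list=[5, 91, 6, 2, 1, 4, 9, 7] cursor@5
After 2 (insert_after(57)): list=[5, 57, 91, 6, 2, 1, 4, 9, 7] cursor@5
After 3 (next): list=[5, 57, 91, 6, 2, 1, 4, 9, 7] cursor@57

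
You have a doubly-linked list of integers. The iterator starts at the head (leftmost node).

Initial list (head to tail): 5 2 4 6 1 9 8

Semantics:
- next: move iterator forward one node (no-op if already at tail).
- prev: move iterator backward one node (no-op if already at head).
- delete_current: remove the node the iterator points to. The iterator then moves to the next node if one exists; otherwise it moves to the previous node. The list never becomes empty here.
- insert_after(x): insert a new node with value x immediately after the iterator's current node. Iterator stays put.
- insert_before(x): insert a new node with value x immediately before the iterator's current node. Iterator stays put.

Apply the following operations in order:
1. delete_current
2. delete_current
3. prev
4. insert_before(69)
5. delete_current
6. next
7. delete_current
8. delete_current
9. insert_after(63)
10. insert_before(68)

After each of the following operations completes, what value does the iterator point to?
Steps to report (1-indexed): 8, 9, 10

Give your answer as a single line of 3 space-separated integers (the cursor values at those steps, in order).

After 1 (delete_current): list=[2, 4, 6, 1, 9, 8] cursor@2
After 2 (delete_current): list=[4, 6, 1, 9, 8] cursor@4
After 3 (prev): list=[4, 6, 1, 9, 8] cursor@4
After 4 (insert_before(69)): list=[69, 4, 6, 1, 9, 8] cursor@4
After 5 (delete_current): list=[69, 6, 1, 9, 8] cursor@6
After 6 (next): list=[69, 6, 1, 9, 8] cursor@1
After 7 (delete_current): list=[69, 6, 9, 8] cursor@9
After 8 (delete_current): list=[69, 6, 8] cursor@8
After 9 (insert_after(63)): list=[69, 6, 8, 63] cursor@8
After 10 (insert_before(68)): list=[69, 6, 68, 8, 63] cursor@8

Answer: 8 8 8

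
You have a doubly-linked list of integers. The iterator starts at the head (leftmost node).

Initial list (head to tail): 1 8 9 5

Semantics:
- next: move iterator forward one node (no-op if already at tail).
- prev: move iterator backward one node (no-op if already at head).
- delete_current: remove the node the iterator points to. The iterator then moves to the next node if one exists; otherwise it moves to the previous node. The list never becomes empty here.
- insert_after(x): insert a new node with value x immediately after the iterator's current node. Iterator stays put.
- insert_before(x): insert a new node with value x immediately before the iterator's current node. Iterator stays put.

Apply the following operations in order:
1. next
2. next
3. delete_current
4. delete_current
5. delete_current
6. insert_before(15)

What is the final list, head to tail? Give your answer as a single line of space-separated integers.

Answer: 15 1

Derivation:
After 1 (next): list=[1, 8, 9, 5] cursor@8
After 2 (next): list=[1, 8, 9, 5] cursor@9
After 3 (delete_current): list=[1, 8, 5] cursor@5
After 4 (delete_current): list=[1, 8] cursor@8
After 5 (delete_current): list=[1] cursor@1
After 6 (insert_before(15)): list=[15, 1] cursor@1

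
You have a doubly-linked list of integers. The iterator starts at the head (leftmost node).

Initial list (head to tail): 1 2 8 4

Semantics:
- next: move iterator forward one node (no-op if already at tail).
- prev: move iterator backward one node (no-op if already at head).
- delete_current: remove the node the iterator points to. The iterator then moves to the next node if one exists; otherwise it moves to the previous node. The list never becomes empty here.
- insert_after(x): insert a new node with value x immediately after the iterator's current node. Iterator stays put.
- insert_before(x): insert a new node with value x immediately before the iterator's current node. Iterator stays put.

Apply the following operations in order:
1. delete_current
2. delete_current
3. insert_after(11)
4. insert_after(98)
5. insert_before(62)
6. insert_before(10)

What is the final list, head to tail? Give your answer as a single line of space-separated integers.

Answer: 62 10 8 98 11 4

Derivation:
After 1 (delete_current): list=[2, 8, 4] cursor@2
After 2 (delete_current): list=[8, 4] cursor@8
After 3 (insert_after(11)): list=[8, 11, 4] cursor@8
After 4 (insert_after(98)): list=[8, 98, 11, 4] cursor@8
After 5 (insert_before(62)): list=[62, 8, 98, 11, 4] cursor@8
After 6 (insert_before(10)): list=[62, 10, 8, 98, 11, 4] cursor@8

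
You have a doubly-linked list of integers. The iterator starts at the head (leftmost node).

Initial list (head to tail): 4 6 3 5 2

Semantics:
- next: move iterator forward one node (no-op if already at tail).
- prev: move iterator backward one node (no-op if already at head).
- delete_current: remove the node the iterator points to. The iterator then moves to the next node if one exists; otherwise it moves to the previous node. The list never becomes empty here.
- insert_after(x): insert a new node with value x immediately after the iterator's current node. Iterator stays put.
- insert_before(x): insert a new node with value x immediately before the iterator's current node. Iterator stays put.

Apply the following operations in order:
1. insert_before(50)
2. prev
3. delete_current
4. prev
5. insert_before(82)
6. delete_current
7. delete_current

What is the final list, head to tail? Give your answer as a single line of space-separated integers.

After 1 (insert_before(50)): list=[50, 4, 6, 3, 5, 2] cursor@4
After 2 (prev): list=[50, 4, 6, 3, 5, 2] cursor@50
After 3 (delete_current): list=[4, 6, 3, 5, 2] cursor@4
After 4 (prev): list=[4, 6, 3, 5, 2] cursor@4
After 5 (insert_before(82)): list=[82, 4, 6, 3, 5, 2] cursor@4
After 6 (delete_current): list=[82, 6, 3, 5, 2] cursor@6
After 7 (delete_current): list=[82, 3, 5, 2] cursor@3

Answer: 82 3 5 2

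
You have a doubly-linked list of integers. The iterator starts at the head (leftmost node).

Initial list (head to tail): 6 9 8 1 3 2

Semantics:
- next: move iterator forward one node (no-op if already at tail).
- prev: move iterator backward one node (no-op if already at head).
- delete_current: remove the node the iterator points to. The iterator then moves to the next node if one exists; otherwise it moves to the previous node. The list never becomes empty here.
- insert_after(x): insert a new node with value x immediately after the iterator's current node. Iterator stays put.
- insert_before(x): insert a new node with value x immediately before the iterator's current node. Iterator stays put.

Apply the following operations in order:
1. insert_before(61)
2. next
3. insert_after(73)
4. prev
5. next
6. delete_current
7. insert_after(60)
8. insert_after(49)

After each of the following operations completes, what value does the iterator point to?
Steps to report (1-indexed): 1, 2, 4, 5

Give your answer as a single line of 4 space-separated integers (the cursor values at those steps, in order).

After 1 (insert_before(61)): list=[61, 6, 9, 8, 1, 3, 2] cursor@6
After 2 (next): list=[61, 6, 9, 8, 1, 3, 2] cursor@9
After 3 (insert_after(73)): list=[61, 6, 9, 73, 8, 1, 3, 2] cursor@9
After 4 (prev): list=[61, 6, 9, 73, 8, 1, 3, 2] cursor@6
After 5 (next): list=[61, 6, 9, 73, 8, 1, 3, 2] cursor@9
After 6 (delete_current): list=[61, 6, 73, 8, 1, 3, 2] cursor@73
After 7 (insert_after(60)): list=[61, 6, 73, 60, 8, 1, 3, 2] cursor@73
After 8 (insert_after(49)): list=[61, 6, 73, 49, 60, 8, 1, 3, 2] cursor@73

Answer: 6 9 6 9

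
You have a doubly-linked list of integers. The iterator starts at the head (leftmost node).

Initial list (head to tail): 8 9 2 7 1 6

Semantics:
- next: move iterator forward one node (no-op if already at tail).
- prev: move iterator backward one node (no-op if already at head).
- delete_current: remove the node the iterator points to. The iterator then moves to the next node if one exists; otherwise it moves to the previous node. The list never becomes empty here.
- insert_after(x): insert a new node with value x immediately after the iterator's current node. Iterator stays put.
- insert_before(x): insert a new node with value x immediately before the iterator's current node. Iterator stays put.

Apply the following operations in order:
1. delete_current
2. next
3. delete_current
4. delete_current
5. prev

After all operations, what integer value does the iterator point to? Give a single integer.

Answer: 9

Derivation:
After 1 (delete_current): list=[9, 2, 7, 1, 6] cursor@9
After 2 (next): list=[9, 2, 7, 1, 6] cursor@2
After 3 (delete_current): list=[9, 7, 1, 6] cursor@7
After 4 (delete_current): list=[9, 1, 6] cursor@1
After 5 (prev): list=[9, 1, 6] cursor@9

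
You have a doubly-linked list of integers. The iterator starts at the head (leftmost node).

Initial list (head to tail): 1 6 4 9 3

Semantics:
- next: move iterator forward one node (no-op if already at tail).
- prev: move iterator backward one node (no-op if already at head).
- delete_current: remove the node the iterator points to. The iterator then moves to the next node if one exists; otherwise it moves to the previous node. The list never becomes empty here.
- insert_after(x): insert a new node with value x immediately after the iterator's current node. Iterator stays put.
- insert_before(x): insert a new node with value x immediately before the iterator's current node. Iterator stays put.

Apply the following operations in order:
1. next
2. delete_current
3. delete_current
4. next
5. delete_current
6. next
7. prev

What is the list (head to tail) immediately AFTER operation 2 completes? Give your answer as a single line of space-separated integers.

After 1 (next): list=[1, 6, 4, 9, 3] cursor@6
After 2 (delete_current): list=[1, 4, 9, 3] cursor@4

Answer: 1 4 9 3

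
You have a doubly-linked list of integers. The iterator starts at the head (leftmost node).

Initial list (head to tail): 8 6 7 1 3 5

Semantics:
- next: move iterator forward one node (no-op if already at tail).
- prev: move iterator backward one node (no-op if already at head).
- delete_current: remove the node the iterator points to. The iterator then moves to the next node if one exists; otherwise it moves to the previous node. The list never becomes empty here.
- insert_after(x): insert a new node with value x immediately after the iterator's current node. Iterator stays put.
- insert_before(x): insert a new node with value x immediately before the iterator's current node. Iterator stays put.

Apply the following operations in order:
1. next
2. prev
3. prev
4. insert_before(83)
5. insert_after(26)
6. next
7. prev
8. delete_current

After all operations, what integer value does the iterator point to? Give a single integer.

After 1 (next): list=[8, 6, 7, 1, 3, 5] cursor@6
After 2 (prev): list=[8, 6, 7, 1, 3, 5] cursor@8
After 3 (prev): list=[8, 6, 7, 1, 3, 5] cursor@8
After 4 (insert_before(83)): list=[83, 8, 6, 7, 1, 3, 5] cursor@8
After 5 (insert_after(26)): list=[83, 8, 26, 6, 7, 1, 3, 5] cursor@8
After 6 (next): list=[83, 8, 26, 6, 7, 1, 3, 5] cursor@26
After 7 (prev): list=[83, 8, 26, 6, 7, 1, 3, 5] cursor@8
After 8 (delete_current): list=[83, 26, 6, 7, 1, 3, 5] cursor@26

Answer: 26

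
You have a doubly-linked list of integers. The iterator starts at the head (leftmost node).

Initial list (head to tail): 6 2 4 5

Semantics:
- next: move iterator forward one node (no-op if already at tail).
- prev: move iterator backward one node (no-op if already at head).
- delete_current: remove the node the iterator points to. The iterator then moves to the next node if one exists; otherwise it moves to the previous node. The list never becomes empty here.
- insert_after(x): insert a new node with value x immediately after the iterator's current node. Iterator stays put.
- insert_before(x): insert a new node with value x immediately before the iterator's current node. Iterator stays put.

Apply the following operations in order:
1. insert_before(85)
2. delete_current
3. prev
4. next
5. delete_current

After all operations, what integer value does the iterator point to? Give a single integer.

Answer: 4

Derivation:
After 1 (insert_before(85)): list=[85, 6, 2, 4, 5] cursor@6
After 2 (delete_current): list=[85, 2, 4, 5] cursor@2
After 3 (prev): list=[85, 2, 4, 5] cursor@85
After 4 (next): list=[85, 2, 4, 5] cursor@2
After 5 (delete_current): list=[85, 4, 5] cursor@4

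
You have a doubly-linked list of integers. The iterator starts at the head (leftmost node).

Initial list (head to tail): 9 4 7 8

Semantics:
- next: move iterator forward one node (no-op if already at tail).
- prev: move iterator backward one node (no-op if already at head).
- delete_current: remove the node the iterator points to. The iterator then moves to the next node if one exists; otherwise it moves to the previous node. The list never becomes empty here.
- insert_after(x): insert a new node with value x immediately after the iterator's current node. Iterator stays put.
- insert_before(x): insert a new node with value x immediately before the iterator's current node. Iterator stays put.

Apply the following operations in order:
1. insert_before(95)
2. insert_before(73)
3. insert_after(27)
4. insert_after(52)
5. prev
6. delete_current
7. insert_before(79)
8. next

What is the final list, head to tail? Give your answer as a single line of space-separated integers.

Answer: 95 79 9 52 27 4 7 8

Derivation:
After 1 (insert_before(95)): list=[95, 9, 4, 7, 8] cursor@9
After 2 (insert_before(73)): list=[95, 73, 9, 4, 7, 8] cursor@9
After 3 (insert_after(27)): list=[95, 73, 9, 27, 4, 7, 8] cursor@9
After 4 (insert_after(52)): list=[95, 73, 9, 52, 27, 4, 7, 8] cursor@9
After 5 (prev): list=[95, 73, 9, 52, 27, 4, 7, 8] cursor@73
After 6 (delete_current): list=[95, 9, 52, 27, 4, 7, 8] cursor@9
After 7 (insert_before(79)): list=[95, 79, 9, 52, 27, 4, 7, 8] cursor@9
After 8 (next): list=[95, 79, 9, 52, 27, 4, 7, 8] cursor@52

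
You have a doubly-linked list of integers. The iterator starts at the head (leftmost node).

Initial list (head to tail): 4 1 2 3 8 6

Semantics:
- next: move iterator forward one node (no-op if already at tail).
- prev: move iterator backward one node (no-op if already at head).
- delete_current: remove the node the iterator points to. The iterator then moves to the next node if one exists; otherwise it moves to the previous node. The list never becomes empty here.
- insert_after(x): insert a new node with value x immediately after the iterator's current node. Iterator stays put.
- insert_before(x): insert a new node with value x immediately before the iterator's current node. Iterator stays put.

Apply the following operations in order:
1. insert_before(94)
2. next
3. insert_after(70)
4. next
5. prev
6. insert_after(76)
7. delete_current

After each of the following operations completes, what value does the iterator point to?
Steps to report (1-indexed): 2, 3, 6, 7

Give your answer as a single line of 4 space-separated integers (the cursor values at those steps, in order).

Answer: 1 1 1 76

Derivation:
After 1 (insert_before(94)): list=[94, 4, 1, 2, 3, 8, 6] cursor@4
After 2 (next): list=[94, 4, 1, 2, 3, 8, 6] cursor@1
After 3 (insert_after(70)): list=[94, 4, 1, 70, 2, 3, 8, 6] cursor@1
After 4 (next): list=[94, 4, 1, 70, 2, 3, 8, 6] cursor@70
After 5 (prev): list=[94, 4, 1, 70, 2, 3, 8, 6] cursor@1
After 6 (insert_after(76)): list=[94, 4, 1, 76, 70, 2, 3, 8, 6] cursor@1
After 7 (delete_current): list=[94, 4, 76, 70, 2, 3, 8, 6] cursor@76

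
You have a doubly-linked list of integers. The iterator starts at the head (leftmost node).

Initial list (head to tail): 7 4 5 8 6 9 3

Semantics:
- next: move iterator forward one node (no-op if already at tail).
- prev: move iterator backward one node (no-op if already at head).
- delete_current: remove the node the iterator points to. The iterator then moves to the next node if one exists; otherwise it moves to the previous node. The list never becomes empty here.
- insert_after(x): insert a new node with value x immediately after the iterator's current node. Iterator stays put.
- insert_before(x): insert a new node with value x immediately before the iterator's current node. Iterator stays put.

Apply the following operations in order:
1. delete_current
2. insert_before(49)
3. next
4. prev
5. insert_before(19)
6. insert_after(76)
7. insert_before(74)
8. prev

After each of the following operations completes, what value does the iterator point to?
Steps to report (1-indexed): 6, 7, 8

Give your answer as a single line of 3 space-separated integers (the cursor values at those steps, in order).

After 1 (delete_current): list=[4, 5, 8, 6, 9, 3] cursor@4
After 2 (insert_before(49)): list=[49, 4, 5, 8, 6, 9, 3] cursor@4
After 3 (next): list=[49, 4, 5, 8, 6, 9, 3] cursor@5
After 4 (prev): list=[49, 4, 5, 8, 6, 9, 3] cursor@4
After 5 (insert_before(19)): list=[49, 19, 4, 5, 8, 6, 9, 3] cursor@4
After 6 (insert_after(76)): list=[49, 19, 4, 76, 5, 8, 6, 9, 3] cursor@4
After 7 (insert_before(74)): list=[49, 19, 74, 4, 76, 5, 8, 6, 9, 3] cursor@4
After 8 (prev): list=[49, 19, 74, 4, 76, 5, 8, 6, 9, 3] cursor@74

Answer: 4 4 74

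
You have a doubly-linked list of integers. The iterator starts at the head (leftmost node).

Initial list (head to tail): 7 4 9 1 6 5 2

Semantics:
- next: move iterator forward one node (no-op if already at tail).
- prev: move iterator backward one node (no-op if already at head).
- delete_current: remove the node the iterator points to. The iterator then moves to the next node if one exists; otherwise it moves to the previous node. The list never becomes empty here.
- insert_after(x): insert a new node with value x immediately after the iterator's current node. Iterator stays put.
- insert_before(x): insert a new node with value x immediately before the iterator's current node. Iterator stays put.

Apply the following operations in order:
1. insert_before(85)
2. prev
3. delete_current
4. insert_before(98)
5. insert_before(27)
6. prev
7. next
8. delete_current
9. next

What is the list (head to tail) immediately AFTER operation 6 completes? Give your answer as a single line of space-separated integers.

After 1 (insert_before(85)): list=[85, 7, 4, 9, 1, 6, 5, 2] cursor@7
After 2 (prev): list=[85, 7, 4, 9, 1, 6, 5, 2] cursor@85
After 3 (delete_current): list=[7, 4, 9, 1, 6, 5, 2] cursor@7
After 4 (insert_before(98)): list=[98, 7, 4, 9, 1, 6, 5, 2] cursor@7
After 5 (insert_before(27)): list=[98, 27, 7, 4, 9, 1, 6, 5, 2] cursor@7
After 6 (prev): list=[98, 27, 7, 4, 9, 1, 6, 5, 2] cursor@27

Answer: 98 27 7 4 9 1 6 5 2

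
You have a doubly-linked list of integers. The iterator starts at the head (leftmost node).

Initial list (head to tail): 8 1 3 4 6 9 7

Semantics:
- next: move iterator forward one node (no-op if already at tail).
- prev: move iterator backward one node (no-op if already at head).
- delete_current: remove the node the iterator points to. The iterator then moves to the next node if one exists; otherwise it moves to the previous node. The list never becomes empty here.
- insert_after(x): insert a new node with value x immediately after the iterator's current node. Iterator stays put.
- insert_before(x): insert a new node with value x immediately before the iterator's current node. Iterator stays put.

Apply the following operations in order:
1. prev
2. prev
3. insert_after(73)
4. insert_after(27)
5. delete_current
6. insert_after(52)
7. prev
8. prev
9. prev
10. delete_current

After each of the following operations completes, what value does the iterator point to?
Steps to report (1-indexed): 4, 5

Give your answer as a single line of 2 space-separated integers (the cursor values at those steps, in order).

After 1 (prev): list=[8, 1, 3, 4, 6, 9, 7] cursor@8
After 2 (prev): list=[8, 1, 3, 4, 6, 9, 7] cursor@8
After 3 (insert_after(73)): list=[8, 73, 1, 3, 4, 6, 9, 7] cursor@8
After 4 (insert_after(27)): list=[8, 27, 73, 1, 3, 4, 6, 9, 7] cursor@8
After 5 (delete_current): list=[27, 73, 1, 3, 4, 6, 9, 7] cursor@27
After 6 (insert_after(52)): list=[27, 52, 73, 1, 3, 4, 6, 9, 7] cursor@27
After 7 (prev): list=[27, 52, 73, 1, 3, 4, 6, 9, 7] cursor@27
After 8 (prev): list=[27, 52, 73, 1, 3, 4, 6, 9, 7] cursor@27
After 9 (prev): list=[27, 52, 73, 1, 3, 4, 6, 9, 7] cursor@27
After 10 (delete_current): list=[52, 73, 1, 3, 4, 6, 9, 7] cursor@52

Answer: 8 27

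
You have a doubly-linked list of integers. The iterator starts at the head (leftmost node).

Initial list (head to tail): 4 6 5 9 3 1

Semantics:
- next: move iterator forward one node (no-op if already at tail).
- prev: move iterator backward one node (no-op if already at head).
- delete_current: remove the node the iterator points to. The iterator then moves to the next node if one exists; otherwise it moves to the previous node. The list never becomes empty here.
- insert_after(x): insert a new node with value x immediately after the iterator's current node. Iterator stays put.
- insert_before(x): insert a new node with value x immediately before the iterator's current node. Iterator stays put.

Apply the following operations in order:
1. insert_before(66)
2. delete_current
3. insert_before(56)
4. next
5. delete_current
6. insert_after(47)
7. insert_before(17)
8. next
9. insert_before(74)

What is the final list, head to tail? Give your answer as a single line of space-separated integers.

After 1 (insert_before(66)): list=[66, 4, 6, 5, 9, 3, 1] cursor@4
After 2 (delete_current): list=[66, 6, 5, 9, 3, 1] cursor@6
After 3 (insert_before(56)): list=[66, 56, 6, 5, 9, 3, 1] cursor@6
After 4 (next): list=[66, 56, 6, 5, 9, 3, 1] cursor@5
After 5 (delete_current): list=[66, 56, 6, 9, 3, 1] cursor@9
After 6 (insert_after(47)): list=[66, 56, 6, 9, 47, 3, 1] cursor@9
After 7 (insert_before(17)): list=[66, 56, 6, 17, 9, 47, 3, 1] cursor@9
After 8 (next): list=[66, 56, 6, 17, 9, 47, 3, 1] cursor@47
After 9 (insert_before(74)): list=[66, 56, 6, 17, 9, 74, 47, 3, 1] cursor@47

Answer: 66 56 6 17 9 74 47 3 1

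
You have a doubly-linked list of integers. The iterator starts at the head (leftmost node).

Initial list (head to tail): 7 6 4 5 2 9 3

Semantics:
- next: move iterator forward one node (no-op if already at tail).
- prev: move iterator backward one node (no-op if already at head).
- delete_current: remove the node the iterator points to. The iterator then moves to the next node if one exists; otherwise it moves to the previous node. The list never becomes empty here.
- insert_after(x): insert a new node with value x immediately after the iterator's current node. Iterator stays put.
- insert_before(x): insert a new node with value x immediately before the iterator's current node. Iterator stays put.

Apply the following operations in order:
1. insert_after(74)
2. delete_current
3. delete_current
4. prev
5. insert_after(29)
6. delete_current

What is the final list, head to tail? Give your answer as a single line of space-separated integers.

Answer: 29 4 5 2 9 3

Derivation:
After 1 (insert_after(74)): list=[7, 74, 6, 4, 5, 2, 9, 3] cursor@7
After 2 (delete_current): list=[74, 6, 4, 5, 2, 9, 3] cursor@74
After 3 (delete_current): list=[6, 4, 5, 2, 9, 3] cursor@6
After 4 (prev): list=[6, 4, 5, 2, 9, 3] cursor@6
After 5 (insert_after(29)): list=[6, 29, 4, 5, 2, 9, 3] cursor@6
After 6 (delete_current): list=[29, 4, 5, 2, 9, 3] cursor@29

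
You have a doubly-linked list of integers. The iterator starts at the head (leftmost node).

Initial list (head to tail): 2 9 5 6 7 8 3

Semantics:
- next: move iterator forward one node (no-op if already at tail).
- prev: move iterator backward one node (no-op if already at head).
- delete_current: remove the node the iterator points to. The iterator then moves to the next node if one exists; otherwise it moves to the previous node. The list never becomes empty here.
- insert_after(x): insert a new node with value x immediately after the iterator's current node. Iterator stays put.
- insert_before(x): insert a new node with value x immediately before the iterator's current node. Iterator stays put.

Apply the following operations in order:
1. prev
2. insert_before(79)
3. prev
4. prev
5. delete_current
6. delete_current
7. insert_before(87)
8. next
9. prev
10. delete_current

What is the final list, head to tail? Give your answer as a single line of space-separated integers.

Answer: 87 5 6 7 8 3

Derivation:
After 1 (prev): list=[2, 9, 5, 6, 7, 8, 3] cursor@2
After 2 (insert_before(79)): list=[79, 2, 9, 5, 6, 7, 8, 3] cursor@2
After 3 (prev): list=[79, 2, 9, 5, 6, 7, 8, 3] cursor@79
After 4 (prev): list=[79, 2, 9, 5, 6, 7, 8, 3] cursor@79
After 5 (delete_current): list=[2, 9, 5, 6, 7, 8, 3] cursor@2
After 6 (delete_current): list=[9, 5, 6, 7, 8, 3] cursor@9
After 7 (insert_before(87)): list=[87, 9, 5, 6, 7, 8, 3] cursor@9
After 8 (next): list=[87, 9, 5, 6, 7, 8, 3] cursor@5
After 9 (prev): list=[87, 9, 5, 6, 7, 8, 3] cursor@9
After 10 (delete_current): list=[87, 5, 6, 7, 8, 3] cursor@5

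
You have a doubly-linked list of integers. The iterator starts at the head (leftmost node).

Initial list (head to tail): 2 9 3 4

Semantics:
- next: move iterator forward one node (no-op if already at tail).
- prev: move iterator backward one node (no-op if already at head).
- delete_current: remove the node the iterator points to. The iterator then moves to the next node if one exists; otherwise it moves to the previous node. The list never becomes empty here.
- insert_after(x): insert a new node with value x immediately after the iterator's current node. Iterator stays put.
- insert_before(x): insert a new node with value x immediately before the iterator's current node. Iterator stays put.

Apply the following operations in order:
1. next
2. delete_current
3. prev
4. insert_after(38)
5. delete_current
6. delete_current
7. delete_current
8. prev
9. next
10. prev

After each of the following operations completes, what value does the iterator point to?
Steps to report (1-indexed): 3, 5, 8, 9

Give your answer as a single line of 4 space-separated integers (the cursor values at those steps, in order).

After 1 (next): list=[2, 9, 3, 4] cursor@9
After 2 (delete_current): list=[2, 3, 4] cursor@3
After 3 (prev): list=[2, 3, 4] cursor@2
After 4 (insert_after(38)): list=[2, 38, 3, 4] cursor@2
After 5 (delete_current): list=[38, 3, 4] cursor@38
After 6 (delete_current): list=[3, 4] cursor@3
After 7 (delete_current): list=[4] cursor@4
After 8 (prev): list=[4] cursor@4
After 9 (next): list=[4] cursor@4
After 10 (prev): list=[4] cursor@4

Answer: 2 38 4 4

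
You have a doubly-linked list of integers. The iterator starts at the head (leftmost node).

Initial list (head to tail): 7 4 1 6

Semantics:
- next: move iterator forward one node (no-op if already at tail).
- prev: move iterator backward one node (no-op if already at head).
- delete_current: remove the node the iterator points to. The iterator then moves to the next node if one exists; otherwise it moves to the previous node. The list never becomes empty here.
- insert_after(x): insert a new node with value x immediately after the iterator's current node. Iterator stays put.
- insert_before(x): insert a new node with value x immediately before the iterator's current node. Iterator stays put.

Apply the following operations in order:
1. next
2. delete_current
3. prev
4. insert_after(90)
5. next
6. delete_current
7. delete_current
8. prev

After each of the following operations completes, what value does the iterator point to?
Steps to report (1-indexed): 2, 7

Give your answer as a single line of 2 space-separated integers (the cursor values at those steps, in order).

After 1 (next): list=[7, 4, 1, 6] cursor@4
After 2 (delete_current): list=[7, 1, 6] cursor@1
After 3 (prev): list=[7, 1, 6] cursor@7
After 4 (insert_after(90)): list=[7, 90, 1, 6] cursor@7
After 5 (next): list=[7, 90, 1, 6] cursor@90
After 6 (delete_current): list=[7, 1, 6] cursor@1
After 7 (delete_current): list=[7, 6] cursor@6
After 8 (prev): list=[7, 6] cursor@7

Answer: 1 6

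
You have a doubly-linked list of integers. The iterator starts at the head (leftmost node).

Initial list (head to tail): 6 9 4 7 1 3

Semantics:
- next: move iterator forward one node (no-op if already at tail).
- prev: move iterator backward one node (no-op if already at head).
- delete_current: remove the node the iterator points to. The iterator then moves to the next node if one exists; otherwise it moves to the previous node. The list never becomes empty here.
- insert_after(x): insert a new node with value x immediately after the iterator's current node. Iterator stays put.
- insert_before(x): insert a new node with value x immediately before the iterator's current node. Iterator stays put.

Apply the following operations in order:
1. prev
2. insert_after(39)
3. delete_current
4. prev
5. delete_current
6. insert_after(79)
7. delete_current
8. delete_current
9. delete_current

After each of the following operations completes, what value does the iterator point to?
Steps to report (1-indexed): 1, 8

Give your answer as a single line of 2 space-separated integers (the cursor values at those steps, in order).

After 1 (prev): list=[6, 9, 4, 7, 1, 3] cursor@6
After 2 (insert_after(39)): list=[6, 39, 9, 4, 7, 1, 3] cursor@6
After 3 (delete_current): list=[39, 9, 4, 7, 1, 3] cursor@39
After 4 (prev): list=[39, 9, 4, 7, 1, 3] cursor@39
After 5 (delete_current): list=[9, 4, 7, 1, 3] cursor@9
After 6 (insert_after(79)): list=[9, 79, 4, 7, 1, 3] cursor@9
After 7 (delete_current): list=[79, 4, 7, 1, 3] cursor@79
After 8 (delete_current): list=[4, 7, 1, 3] cursor@4
After 9 (delete_current): list=[7, 1, 3] cursor@7

Answer: 6 4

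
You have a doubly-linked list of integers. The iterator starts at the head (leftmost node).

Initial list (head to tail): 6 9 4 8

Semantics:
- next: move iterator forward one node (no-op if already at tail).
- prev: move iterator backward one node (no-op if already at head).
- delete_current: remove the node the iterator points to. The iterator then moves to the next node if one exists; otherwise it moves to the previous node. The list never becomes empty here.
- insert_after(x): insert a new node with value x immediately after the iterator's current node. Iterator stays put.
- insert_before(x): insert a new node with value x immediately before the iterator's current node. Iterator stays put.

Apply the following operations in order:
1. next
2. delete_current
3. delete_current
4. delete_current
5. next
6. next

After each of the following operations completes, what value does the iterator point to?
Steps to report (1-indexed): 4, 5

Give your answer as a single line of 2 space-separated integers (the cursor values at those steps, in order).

After 1 (next): list=[6, 9, 4, 8] cursor@9
After 2 (delete_current): list=[6, 4, 8] cursor@4
After 3 (delete_current): list=[6, 8] cursor@8
After 4 (delete_current): list=[6] cursor@6
After 5 (next): list=[6] cursor@6
After 6 (next): list=[6] cursor@6

Answer: 6 6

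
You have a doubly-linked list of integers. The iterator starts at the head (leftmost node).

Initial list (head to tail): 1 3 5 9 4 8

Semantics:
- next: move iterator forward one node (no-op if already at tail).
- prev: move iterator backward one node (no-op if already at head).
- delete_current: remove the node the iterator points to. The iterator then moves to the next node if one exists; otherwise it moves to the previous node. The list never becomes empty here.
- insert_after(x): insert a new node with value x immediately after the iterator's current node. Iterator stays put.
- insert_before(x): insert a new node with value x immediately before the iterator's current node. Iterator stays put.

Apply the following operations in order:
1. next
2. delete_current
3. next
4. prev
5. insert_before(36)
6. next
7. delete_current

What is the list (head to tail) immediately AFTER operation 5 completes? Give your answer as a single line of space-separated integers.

Answer: 1 36 5 9 4 8

Derivation:
After 1 (next): list=[1, 3, 5, 9, 4, 8] cursor@3
After 2 (delete_current): list=[1, 5, 9, 4, 8] cursor@5
After 3 (next): list=[1, 5, 9, 4, 8] cursor@9
After 4 (prev): list=[1, 5, 9, 4, 8] cursor@5
After 5 (insert_before(36)): list=[1, 36, 5, 9, 4, 8] cursor@5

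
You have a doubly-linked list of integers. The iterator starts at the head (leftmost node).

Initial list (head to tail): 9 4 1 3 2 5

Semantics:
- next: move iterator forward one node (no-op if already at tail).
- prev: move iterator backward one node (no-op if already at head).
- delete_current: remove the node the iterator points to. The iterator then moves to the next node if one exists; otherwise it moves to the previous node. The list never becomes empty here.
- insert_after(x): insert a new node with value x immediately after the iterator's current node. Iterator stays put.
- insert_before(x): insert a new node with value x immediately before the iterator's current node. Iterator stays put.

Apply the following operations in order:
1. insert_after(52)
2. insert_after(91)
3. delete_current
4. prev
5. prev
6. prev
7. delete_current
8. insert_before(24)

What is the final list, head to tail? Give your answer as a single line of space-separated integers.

Answer: 24 52 4 1 3 2 5

Derivation:
After 1 (insert_after(52)): list=[9, 52, 4, 1, 3, 2, 5] cursor@9
After 2 (insert_after(91)): list=[9, 91, 52, 4, 1, 3, 2, 5] cursor@9
After 3 (delete_current): list=[91, 52, 4, 1, 3, 2, 5] cursor@91
After 4 (prev): list=[91, 52, 4, 1, 3, 2, 5] cursor@91
After 5 (prev): list=[91, 52, 4, 1, 3, 2, 5] cursor@91
After 6 (prev): list=[91, 52, 4, 1, 3, 2, 5] cursor@91
After 7 (delete_current): list=[52, 4, 1, 3, 2, 5] cursor@52
After 8 (insert_before(24)): list=[24, 52, 4, 1, 3, 2, 5] cursor@52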